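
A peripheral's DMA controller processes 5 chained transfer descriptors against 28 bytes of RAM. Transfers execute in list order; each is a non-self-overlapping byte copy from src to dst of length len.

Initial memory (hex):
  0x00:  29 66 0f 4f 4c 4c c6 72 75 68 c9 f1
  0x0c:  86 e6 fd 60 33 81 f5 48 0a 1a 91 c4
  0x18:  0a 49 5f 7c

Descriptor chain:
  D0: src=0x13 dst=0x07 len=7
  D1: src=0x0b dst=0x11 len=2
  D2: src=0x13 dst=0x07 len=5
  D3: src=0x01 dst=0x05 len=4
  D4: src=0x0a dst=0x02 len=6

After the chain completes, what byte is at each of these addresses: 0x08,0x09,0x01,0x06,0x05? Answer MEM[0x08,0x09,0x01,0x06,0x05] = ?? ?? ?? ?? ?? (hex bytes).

[0] 0x13->0x07 len=7 : 48 0a 1a 91 c4 0a 49
[1] 0x0b->0x11 len=2 : c4 0a
[2] 0x13->0x07 len=5 : 48 0a 1a 91 c4
[3] 0x01->0x05 len=4 : 66 0f 4f 4c
[4] 0x0a->0x02 len=6 : 91 c4 0a 49 fd 60
query mem[0x08]=0x4c, mem[0x09]=0x1a, mem[0x01]=0x66, mem[0x06]=0xfd, mem[0x05]=0x49

MEM[0x08,0x09,0x01,0x06,0x05] = 4c 1a 66 fd 49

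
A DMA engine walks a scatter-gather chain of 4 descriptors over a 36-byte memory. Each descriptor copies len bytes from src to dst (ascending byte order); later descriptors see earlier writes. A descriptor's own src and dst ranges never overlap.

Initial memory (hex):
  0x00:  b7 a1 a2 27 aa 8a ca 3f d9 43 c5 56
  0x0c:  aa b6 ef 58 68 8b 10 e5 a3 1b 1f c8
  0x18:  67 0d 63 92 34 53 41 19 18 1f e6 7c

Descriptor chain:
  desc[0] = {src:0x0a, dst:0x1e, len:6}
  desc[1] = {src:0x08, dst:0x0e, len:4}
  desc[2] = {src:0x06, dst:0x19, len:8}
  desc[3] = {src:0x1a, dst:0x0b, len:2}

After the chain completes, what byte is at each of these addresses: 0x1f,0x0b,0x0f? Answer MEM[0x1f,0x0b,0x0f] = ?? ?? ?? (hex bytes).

#0 dst[0x1e+6] := {0xc5,0x56,0xaa,0xb6,0xef,0x58}
#1 dst[0x0e+4] := {0xd9,0x43,0xc5,0x56}
#2 dst[0x19+8] := {0xca,0x3f,0xd9,0x43,0xc5,0x56,0xaa,0xb6}
#3 dst[0x0b+2] := {0x3f,0xd9}
query mem[0x1f]=0xaa, mem[0x0b]=0x3f, mem[0x0f]=0x43

MEM[0x1f,0x0b,0x0f] = aa 3f 43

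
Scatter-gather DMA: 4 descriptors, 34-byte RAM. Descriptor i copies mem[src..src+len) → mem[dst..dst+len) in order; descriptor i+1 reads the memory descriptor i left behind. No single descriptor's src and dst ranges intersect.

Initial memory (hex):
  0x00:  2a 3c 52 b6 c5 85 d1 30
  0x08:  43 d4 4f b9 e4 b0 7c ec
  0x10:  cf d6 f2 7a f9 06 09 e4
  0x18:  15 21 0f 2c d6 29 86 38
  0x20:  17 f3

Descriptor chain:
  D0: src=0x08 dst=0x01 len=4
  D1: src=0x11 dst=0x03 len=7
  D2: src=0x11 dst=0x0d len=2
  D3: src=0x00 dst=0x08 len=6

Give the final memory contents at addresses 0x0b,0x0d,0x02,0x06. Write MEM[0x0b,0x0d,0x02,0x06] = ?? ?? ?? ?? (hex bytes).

[0] 0x08->0x01 len=4 : 43 d4 4f b9
[1] 0x11->0x03 len=7 : d6 f2 7a f9 06 09 e4
[2] 0x11->0x0d len=2 : d6 f2
[3] 0x00->0x08 len=6 : 2a 43 d4 d6 f2 7a
query mem[0x0b]=0xd6, mem[0x0d]=0x7a, mem[0x02]=0xd4, mem[0x06]=0xf9

MEM[0x0b,0x0d,0x02,0x06] = d6 7a d4 f9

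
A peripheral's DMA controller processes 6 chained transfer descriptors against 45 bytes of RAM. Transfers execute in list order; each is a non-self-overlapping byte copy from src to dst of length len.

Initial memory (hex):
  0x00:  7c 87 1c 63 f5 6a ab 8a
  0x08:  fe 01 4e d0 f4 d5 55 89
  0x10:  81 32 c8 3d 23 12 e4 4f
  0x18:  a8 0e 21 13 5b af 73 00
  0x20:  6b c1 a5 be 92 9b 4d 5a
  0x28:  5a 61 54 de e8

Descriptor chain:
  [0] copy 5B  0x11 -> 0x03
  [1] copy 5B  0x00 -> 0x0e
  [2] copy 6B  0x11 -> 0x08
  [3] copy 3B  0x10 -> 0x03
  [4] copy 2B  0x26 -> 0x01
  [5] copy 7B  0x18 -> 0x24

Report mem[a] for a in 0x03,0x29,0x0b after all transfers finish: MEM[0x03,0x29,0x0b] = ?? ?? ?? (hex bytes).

[0] 0x11->0x03 len=5 : 32 c8 3d 23 12
[1] 0x00->0x0e len=5 : 7c 87 1c 32 c8
[2] 0x11->0x08 len=6 : 32 c8 3d 23 12 e4
[3] 0x10->0x03 len=3 : 1c 32 c8
[4] 0x26->0x01 len=2 : 4d 5a
[5] 0x18->0x24 len=7 : a8 0e 21 13 5b af 73
query mem[0x03]=0x1c, mem[0x29]=0xaf, mem[0x0b]=0x23

MEM[0x03,0x29,0x0b] = 1c af 23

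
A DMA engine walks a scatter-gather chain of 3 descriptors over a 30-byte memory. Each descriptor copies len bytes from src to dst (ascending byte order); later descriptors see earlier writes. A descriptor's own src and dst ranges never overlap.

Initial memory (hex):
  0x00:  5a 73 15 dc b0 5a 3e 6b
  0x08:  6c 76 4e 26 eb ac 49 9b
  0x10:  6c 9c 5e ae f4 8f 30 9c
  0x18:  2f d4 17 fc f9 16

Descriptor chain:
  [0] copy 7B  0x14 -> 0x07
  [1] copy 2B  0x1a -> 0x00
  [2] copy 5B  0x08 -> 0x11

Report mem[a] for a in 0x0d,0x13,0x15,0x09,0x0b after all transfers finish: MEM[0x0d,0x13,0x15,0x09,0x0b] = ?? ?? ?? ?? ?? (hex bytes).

[0] 0x14->0x07 len=7 : f4 8f 30 9c 2f d4 17
[1] 0x1a->0x00 len=2 : 17 fc
[2] 0x08->0x11 len=5 : 8f 30 9c 2f d4
query mem[0x0d]=0x17, mem[0x13]=0x9c, mem[0x15]=0xd4, mem[0x09]=0x30, mem[0x0b]=0x2f

MEM[0x0d,0x13,0x15,0x09,0x0b] = 17 9c d4 30 2f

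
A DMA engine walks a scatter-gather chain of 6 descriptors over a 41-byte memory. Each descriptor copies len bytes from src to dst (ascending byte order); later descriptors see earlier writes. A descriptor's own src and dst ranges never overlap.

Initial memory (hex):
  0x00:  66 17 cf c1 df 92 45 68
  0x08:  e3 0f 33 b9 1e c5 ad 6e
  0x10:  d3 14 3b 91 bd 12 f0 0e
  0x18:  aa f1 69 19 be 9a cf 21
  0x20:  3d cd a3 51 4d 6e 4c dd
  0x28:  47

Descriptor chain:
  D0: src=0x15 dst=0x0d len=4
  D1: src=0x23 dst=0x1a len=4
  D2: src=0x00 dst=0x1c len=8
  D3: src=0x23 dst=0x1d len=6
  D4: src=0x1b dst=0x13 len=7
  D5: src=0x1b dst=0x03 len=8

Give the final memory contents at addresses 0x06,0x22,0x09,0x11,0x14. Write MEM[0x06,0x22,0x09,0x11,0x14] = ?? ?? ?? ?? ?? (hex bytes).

MEM[0x06,0x22,0x09,0x11,0x14] = 4d 47 dd 14 66

  after D0: wrote 4B at 0x0d = 12f00eaa
  after D1: wrote 4B at 0x1a = 514d6e4c
  after D2: wrote 8B at 0x1c = 6617cfc1df924568
  after D3: wrote 6B at 0x1d = 684d6e4cdd47
  after D4: wrote 7B at 0x13 = 4d66684d6e4cdd
  after D5: wrote 8B at 0x03 = 4d66684d6e4cdd47
query mem[0x06]=0x4d, mem[0x22]=0x47, mem[0x09]=0xdd, mem[0x11]=0x14, mem[0x14]=0x66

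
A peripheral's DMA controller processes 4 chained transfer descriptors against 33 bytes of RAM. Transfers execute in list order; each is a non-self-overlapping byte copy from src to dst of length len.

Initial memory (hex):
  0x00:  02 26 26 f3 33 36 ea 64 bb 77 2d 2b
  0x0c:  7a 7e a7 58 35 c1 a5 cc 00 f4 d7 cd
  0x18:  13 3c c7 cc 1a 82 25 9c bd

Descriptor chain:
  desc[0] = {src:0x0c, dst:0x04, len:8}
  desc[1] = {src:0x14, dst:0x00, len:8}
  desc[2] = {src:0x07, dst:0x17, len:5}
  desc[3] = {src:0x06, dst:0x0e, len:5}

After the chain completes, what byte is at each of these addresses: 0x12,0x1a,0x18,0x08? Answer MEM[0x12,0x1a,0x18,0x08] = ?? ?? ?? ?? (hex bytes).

MEM[0x12,0x1a,0x18,0x08] = a5 a5 35 35

[0] 0x0c->0x04 len=8 : 7a 7e a7 58 35 c1 a5 cc
[1] 0x14->0x00 len=8 : 00 f4 d7 cd 13 3c c7 cc
[2] 0x07->0x17 len=5 : cc 35 c1 a5 cc
[3] 0x06->0x0e len=5 : c7 cc 35 c1 a5
query mem[0x12]=0xa5, mem[0x1a]=0xa5, mem[0x18]=0x35, mem[0x08]=0x35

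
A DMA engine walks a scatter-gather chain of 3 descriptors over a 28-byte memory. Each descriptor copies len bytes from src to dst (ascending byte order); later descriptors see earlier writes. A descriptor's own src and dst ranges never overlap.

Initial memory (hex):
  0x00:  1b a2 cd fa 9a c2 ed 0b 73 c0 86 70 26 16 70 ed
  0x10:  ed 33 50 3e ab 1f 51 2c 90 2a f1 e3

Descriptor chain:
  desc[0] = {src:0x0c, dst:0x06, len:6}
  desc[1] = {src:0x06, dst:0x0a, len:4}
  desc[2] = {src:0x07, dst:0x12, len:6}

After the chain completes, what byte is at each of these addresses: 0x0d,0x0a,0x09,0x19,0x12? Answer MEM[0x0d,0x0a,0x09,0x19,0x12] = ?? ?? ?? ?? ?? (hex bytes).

#0 dst[0x06+6] := {0x26,0x16,0x70,0xed,0xed,0x33}
#1 dst[0x0a+4] := {0x26,0x16,0x70,0xed}
#2 dst[0x12+6] := {0x16,0x70,0xed,0x26,0x16,0x70}
query mem[0x0d]=0xed, mem[0x0a]=0x26, mem[0x09]=0xed, mem[0x19]=0x2a, mem[0x12]=0x16

MEM[0x0d,0x0a,0x09,0x19,0x12] = ed 26 ed 2a 16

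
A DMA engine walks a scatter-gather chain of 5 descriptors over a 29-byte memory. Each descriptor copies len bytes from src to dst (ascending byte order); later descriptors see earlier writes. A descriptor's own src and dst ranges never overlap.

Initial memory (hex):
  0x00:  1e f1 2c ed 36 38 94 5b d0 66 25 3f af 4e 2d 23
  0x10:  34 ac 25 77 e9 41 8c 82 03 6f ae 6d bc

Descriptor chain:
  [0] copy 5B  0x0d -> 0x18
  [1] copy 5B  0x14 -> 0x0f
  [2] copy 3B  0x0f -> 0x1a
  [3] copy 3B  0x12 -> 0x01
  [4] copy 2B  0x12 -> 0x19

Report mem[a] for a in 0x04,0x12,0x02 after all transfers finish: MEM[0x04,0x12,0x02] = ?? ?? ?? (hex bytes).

  after D0: wrote 5B at 0x18 = 4e2d2334ac
  after D1: wrote 5B at 0x0f = e9418c824e
  after D2: wrote 3B at 0x1a = e9418c
  after D3: wrote 3B at 0x01 = 824ee9
  after D4: wrote 2B at 0x19 = 824e
query mem[0x04]=0x36, mem[0x12]=0x82, mem[0x02]=0x4e

MEM[0x04,0x12,0x02] = 36 82 4e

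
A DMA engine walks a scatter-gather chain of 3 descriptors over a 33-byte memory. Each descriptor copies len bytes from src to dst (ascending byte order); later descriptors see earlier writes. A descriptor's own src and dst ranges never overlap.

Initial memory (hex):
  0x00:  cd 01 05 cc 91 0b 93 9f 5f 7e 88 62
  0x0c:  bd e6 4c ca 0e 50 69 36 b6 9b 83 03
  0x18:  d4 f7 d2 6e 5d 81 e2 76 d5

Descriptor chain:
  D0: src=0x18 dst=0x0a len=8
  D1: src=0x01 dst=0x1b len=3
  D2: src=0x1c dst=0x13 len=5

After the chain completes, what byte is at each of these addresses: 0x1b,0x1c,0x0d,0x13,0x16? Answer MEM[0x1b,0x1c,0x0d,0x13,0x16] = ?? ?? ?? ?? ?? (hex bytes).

  after D0: wrote 8B at 0x0a = d4f7d26e5d81e276
  after D1: wrote 3B at 0x1b = 0105cc
  after D2: wrote 5B at 0x13 = 05cce276d5
query mem[0x1b]=0x01, mem[0x1c]=0x05, mem[0x0d]=0x6e, mem[0x13]=0x05, mem[0x16]=0x76

MEM[0x1b,0x1c,0x0d,0x13,0x16] = 01 05 6e 05 76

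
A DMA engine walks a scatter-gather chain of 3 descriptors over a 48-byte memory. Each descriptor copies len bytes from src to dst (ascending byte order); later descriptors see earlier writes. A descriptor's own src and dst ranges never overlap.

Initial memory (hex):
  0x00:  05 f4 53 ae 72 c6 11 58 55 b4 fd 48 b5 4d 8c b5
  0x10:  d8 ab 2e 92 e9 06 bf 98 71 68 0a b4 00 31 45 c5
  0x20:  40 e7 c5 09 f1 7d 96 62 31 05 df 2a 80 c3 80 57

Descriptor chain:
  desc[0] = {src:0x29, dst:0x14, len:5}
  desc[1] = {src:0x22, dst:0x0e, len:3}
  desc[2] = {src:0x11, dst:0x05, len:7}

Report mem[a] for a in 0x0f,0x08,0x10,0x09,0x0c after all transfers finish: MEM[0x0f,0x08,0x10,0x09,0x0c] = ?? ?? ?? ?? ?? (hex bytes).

MEM[0x0f,0x08,0x10,0x09,0x0c] = 09 05 f1 df b5

D0: mem[0x14..0x18] <- [05 df 2a 80 c3]
D1: mem[0x0e..0x10] <- [c5 09 f1]
D2: mem[0x05..0x0b] <- [ab 2e 92 05 df 2a 80]
query mem[0x0f]=0x09, mem[0x08]=0x05, mem[0x10]=0xf1, mem[0x09]=0xdf, mem[0x0c]=0xb5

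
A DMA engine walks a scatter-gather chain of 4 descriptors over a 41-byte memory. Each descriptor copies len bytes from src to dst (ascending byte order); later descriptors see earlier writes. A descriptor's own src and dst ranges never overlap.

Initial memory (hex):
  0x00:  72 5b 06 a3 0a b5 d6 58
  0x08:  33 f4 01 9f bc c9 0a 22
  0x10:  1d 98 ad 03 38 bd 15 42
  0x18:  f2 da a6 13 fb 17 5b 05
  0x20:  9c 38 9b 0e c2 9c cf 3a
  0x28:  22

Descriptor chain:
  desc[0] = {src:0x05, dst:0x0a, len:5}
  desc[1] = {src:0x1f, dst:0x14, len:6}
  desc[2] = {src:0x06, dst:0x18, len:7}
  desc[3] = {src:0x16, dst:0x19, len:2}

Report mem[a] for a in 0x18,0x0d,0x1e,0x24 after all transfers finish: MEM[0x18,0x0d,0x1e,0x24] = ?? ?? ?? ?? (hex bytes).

MEM[0x18,0x0d,0x1e,0x24] = d6 33 58 c2

#0 dst[0x0a+5] := {0xb5,0xd6,0x58,0x33,0xf4}
#1 dst[0x14+6] := {0x05,0x9c,0x38,0x9b,0x0e,0xc2}
#2 dst[0x18+7] := {0xd6,0x58,0x33,0xf4,0xb5,0xd6,0x58}
#3 dst[0x19+2] := {0x38,0x9b}
query mem[0x18]=0xd6, mem[0x0d]=0x33, mem[0x1e]=0x58, mem[0x24]=0xc2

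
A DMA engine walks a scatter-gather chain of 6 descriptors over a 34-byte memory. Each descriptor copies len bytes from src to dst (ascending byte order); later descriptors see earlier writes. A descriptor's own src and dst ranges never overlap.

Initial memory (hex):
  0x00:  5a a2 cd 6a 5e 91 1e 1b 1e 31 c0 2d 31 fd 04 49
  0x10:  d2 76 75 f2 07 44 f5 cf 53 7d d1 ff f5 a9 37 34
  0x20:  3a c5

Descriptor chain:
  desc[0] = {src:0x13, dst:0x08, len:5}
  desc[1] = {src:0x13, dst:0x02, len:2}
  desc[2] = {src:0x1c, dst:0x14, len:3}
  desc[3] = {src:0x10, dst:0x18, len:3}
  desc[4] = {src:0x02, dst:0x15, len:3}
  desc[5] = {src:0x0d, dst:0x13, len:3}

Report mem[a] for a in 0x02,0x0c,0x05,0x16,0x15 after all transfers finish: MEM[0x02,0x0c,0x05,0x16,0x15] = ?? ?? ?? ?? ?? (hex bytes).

#0 dst[0x08+5] := {0xf2,0x07,0x44,0xf5,0xcf}
#1 dst[0x02+2] := {0xf2,0x07}
#2 dst[0x14+3] := {0xf5,0xa9,0x37}
#3 dst[0x18+3] := {0xd2,0x76,0x75}
#4 dst[0x15+3] := {0xf2,0x07,0x5e}
#5 dst[0x13+3] := {0xfd,0x04,0x49}
query mem[0x02]=0xf2, mem[0x0c]=0xcf, mem[0x05]=0x91, mem[0x16]=0x07, mem[0x15]=0x49

MEM[0x02,0x0c,0x05,0x16,0x15] = f2 cf 91 07 49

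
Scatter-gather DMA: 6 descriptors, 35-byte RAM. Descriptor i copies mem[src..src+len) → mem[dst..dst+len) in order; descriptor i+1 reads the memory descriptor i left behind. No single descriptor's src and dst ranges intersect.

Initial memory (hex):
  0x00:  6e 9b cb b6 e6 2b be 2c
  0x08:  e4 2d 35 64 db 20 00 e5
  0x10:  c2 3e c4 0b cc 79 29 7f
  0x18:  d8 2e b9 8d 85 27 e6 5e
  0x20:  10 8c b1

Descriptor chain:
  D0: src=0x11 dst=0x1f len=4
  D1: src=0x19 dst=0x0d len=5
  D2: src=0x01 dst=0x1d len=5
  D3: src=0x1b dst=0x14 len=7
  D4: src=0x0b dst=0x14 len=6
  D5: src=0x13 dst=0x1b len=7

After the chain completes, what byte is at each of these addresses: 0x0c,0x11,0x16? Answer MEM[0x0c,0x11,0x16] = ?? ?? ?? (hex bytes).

MEM[0x0c,0x11,0x16] = db 27 2e

  after D0: wrote 4B at 0x1f = 3ec40bcc
  after D1: wrote 5B at 0x0d = 2eb98d8527
  after D2: wrote 5B at 0x1d = 9bcbb6e62b
  after D3: wrote 7B at 0x14 = 8d859bcbb6e62b
  after D4: wrote 6B at 0x14 = 64db2eb98d85
  after D5: wrote 7B at 0x1b = 0b64db2eb98d85
query mem[0x0c]=0xdb, mem[0x11]=0x27, mem[0x16]=0x2e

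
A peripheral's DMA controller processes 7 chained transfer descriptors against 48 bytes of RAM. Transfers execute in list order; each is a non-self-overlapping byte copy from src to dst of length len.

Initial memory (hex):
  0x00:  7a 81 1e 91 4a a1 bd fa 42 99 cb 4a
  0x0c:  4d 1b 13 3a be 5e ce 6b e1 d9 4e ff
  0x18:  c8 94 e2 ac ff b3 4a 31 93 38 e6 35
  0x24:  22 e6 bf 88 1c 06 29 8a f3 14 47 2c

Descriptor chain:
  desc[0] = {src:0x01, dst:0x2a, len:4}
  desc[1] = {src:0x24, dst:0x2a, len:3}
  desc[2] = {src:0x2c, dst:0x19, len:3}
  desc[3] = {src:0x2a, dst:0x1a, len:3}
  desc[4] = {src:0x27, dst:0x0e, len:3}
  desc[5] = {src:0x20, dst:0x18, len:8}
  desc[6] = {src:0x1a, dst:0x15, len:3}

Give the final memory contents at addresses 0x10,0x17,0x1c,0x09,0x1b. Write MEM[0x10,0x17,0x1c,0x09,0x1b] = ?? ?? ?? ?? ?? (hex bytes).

D0: mem[0x2a..0x2d] <- [81 1e 91 4a]
D1: mem[0x2a..0x2c] <- [22 e6 bf]
D2: mem[0x19..0x1b] <- [bf 4a 47]
D3: mem[0x1a..0x1c] <- [22 e6 bf]
D4: mem[0x0e..0x10] <- [88 1c 06]
D5: mem[0x18..0x1f] <- [93 38 e6 35 22 e6 bf 88]
D6: mem[0x15..0x17] <- [e6 35 22]
query mem[0x10]=0x06, mem[0x17]=0x22, mem[0x1c]=0x22, mem[0x09]=0x99, mem[0x1b]=0x35

MEM[0x10,0x17,0x1c,0x09,0x1b] = 06 22 22 99 35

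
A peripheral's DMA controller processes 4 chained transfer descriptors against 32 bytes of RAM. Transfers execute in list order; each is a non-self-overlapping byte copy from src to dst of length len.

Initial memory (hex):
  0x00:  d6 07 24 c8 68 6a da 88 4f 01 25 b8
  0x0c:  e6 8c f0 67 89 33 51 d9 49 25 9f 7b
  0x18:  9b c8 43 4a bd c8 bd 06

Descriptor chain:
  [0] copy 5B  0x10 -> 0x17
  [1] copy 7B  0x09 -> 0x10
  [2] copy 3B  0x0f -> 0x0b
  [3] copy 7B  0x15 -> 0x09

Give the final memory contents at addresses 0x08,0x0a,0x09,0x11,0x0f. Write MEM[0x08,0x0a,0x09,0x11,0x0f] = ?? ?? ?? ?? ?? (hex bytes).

#0 dst[0x17+5] := {0x89,0x33,0x51,0xd9,0x49}
#1 dst[0x10+7] := {0x01,0x25,0xb8,0xe6,0x8c,0xf0,0x67}
#2 dst[0x0b+3] := {0x67,0x01,0x25}
#3 dst[0x09+7] := {0xf0,0x67,0x89,0x33,0x51,0xd9,0x49}
query mem[0x08]=0x4f, mem[0x0a]=0x67, mem[0x09]=0xf0, mem[0x11]=0x25, mem[0x0f]=0x49

MEM[0x08,0x0a,0x09,0x11,0x0f] = 4f 67 f0 25 49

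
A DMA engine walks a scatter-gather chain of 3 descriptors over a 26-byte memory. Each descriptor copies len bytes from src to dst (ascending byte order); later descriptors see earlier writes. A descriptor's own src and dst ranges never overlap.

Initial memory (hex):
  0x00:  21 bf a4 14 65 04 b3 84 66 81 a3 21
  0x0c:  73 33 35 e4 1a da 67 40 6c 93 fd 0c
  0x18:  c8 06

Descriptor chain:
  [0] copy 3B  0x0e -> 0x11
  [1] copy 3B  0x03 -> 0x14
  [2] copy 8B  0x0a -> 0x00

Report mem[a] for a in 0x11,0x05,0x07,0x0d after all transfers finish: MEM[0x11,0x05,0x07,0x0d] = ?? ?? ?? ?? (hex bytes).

MEM[0x11,0x05,0x07,0x0d] = 35 e4 35 33

#0 dst[0x11+3] := {0x35,0xe4,0x1a}
#1 dst[0x14+3] := {0x14,0x65,0x04}
#2 dst[0x00+8] := {0xa3,0x21,0x73,0x33,0x35,0xe4,0x1a,0x35}
query mem[0x11]=0x35, mem[0x05]=0xe4, mem[0x07]=0x35, mem[0x0d]=0x33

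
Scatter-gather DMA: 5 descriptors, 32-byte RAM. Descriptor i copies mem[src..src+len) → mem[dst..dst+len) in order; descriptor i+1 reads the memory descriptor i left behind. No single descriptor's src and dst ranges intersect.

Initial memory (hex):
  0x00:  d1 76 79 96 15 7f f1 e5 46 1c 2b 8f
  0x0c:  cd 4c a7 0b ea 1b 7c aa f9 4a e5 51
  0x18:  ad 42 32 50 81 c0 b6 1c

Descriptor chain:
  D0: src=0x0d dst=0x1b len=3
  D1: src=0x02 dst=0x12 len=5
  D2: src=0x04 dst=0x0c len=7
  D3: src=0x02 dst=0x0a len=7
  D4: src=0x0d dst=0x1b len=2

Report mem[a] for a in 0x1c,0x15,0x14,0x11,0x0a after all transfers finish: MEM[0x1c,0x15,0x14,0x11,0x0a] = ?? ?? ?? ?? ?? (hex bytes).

MEM[0x1c,0x15,0x14,0x11,0x0a] = f1 7f 15 1c 79

[0] 0x0d->0x1b len=3 : 4c a7 0b
[1] 0x02->0x12 len=5 : 79 96 15 7f f1
[2] 0x04->0x0c len=7 : 15 7f f1 e5 46 1c 2b
[3] 0x02->0x0a len=7 : 79 96 15 7f f1 e5 46
[4] 0x0d->0x1b len=2 : 7f f1
query mem[0x1c]=0xf1, mem[0x15]=0x7f, mem[0x14]=0x15, mem[0x11]=0x1c, mem[0x0a]=0x79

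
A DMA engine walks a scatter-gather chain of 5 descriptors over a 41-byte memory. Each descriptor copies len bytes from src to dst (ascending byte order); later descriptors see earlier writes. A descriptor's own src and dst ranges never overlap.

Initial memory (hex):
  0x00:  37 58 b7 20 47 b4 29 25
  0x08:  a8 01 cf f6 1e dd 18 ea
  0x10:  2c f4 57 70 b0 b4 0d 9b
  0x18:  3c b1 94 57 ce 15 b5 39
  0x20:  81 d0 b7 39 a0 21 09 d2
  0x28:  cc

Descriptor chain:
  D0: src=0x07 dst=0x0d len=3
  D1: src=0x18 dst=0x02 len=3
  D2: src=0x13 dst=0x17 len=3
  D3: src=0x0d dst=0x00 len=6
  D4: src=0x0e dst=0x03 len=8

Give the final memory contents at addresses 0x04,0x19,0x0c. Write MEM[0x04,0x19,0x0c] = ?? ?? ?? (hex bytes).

MEM[0x04,0x19,0x0c] = 01 b4 1e

  after D0: wrote 3B at 0x0d = 25a801
  after D1: wrote 3B at 0x02 = 3cb194
  after D2: wrote 3B at 0x17 = 70b0b4
  after D3: wrote 6B at 0x00 = 25a8012cf457
  after D4: wrote 8B at 0x03 = a8012cf45770b0b4
query mem[0x04]=0x01, mem[0x19]=0xb4, mem[0x0c]=0x1e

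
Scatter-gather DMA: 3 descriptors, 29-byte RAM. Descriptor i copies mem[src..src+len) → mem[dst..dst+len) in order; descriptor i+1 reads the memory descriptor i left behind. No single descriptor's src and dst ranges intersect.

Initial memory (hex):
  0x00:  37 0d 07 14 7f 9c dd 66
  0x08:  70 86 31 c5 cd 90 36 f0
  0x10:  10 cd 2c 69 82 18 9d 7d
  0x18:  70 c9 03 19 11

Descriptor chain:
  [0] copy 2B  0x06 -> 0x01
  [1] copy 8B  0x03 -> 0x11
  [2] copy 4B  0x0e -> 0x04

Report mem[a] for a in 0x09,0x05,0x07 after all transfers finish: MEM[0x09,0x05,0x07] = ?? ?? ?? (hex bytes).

#0 dst[0x01+2] := {0xdd,0x66}
#1 dst[0x11+8] := {0x14,0x7f,0x9c,0xdd,0x66,0x70,0x86,0x31}
#2 dst[0x04+4] := {0x36,0xf0,0x10,0x14}
query mem[0x09]=0x86, mem[0x05]=0xf0, mem[0x07]=0x14

MEM[0x09,0x05,0x07] = 86 f0 14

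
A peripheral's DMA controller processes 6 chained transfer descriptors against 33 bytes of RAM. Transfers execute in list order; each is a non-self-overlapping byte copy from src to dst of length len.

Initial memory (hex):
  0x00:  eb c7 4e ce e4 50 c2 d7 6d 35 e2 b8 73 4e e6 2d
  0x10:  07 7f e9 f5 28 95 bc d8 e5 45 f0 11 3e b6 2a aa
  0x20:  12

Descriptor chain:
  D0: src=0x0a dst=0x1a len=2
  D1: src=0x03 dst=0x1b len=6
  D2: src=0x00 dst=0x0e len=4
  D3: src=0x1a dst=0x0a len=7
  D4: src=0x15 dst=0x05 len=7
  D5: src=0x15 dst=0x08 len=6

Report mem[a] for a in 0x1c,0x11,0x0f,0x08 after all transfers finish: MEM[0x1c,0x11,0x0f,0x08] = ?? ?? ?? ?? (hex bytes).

[0] 0x0a->0x1a len=2 : e2 b8
[1] 0x03->0x1b len=6 : ce e4 50 c2 d7 6d
[2] 0x00->0x0e len=4 : eb c7 4e ce
[3] 0x1a->0x0a len=7 : e2 ce e4 50 c2 d7 6d
[4] 0x15->0x05 len=7 : 95 bc d8 e5 45 e2 ce
[5] 0x15->0x08 len=6 : 95 bc d8 e5 45 e2
query mem[0x1c]=0xe4, mem[0x11]=0xce, mem[0x0f]=0xd7, mem[0x08]=0x95

MEM[0x1c,0x11,0x0f,0x08] = e4 ce d7 95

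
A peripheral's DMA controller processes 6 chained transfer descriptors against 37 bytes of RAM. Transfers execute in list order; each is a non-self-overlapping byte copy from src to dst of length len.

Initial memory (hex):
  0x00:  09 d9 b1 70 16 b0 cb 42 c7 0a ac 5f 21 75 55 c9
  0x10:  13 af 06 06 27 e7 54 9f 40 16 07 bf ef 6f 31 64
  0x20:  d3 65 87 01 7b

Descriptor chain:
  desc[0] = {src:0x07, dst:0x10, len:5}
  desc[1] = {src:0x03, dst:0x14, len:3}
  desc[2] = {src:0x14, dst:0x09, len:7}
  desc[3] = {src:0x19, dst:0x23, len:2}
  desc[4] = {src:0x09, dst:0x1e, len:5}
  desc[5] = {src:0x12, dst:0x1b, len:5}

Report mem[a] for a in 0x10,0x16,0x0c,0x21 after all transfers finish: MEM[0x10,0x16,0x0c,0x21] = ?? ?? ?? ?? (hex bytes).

  after D0: wrote 5B at 0x10 = 42c70aac5f
  after D1: wrote 3B at 0x14 = 7016b0
  after D2: wrote 7B at 0x09 = 7016b09f401607
  after D3: wrote 2B at 0x23 = 1607
  after D4: wrote 5B at 0x1e = 7016b09f40
  after D5: wrote 5B at 0x1b = 0aac7016b0
query mem[0x10]=0x42, mem[0x16]=0xb0, mem[0x0c]=0x9f, mem[0x21]=0x9f

MEM[0x10,0x16,0x0c,0x21] = 42 b0 9f 9f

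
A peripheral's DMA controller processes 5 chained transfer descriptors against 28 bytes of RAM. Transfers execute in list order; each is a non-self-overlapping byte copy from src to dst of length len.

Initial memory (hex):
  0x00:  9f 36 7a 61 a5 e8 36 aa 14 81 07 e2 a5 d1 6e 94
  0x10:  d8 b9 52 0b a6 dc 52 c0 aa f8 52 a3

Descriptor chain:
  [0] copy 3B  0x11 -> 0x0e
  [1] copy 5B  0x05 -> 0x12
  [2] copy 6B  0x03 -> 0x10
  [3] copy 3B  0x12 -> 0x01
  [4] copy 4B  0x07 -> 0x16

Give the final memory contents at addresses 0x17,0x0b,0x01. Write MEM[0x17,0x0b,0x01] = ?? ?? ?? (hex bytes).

MEM[0x17,0x0b,0x01] = 14 e2 e8

[0] 0x11->0x0e len=3 : b9 52 0b
[1] 0x05->0x12 len=5 : e8 36 aa 14 81
[2] 0x03->0x10 len=6 : 61 a5 e8 36 aa 14
[3] 0x12->0x01 len=3 : e8 36 aa
[4] 0x07->0x16 len=4 : aa 14 81 07
query mem[0x17]=0x14, mem[0x0b]=0xe2, mem[0x01]=0xe8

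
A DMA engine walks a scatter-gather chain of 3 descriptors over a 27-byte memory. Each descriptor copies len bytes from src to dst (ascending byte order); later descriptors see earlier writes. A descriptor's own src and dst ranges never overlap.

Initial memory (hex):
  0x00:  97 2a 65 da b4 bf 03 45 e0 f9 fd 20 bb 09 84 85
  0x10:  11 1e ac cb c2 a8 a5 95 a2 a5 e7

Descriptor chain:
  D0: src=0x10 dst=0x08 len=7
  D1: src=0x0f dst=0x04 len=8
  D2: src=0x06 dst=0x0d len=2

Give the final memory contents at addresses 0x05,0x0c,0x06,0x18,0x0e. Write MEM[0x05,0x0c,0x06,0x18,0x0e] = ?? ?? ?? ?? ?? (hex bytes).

  after D0: wrote 7B at 0x08 = 111eaccbc2a8a5
  after D1: wrote 8B at 0x04 = 85111eaccbc2a8a5
  after D2: wrote 2B at 0x0d = 1eac
query mem[0x05]=0x11, mem[0x0c]=0xc2, mem[0x06]=0x1e, mem[0x18]=0xa2, mem[0x0e]=0xac

MEM[0x05,0x0c,0x06,0x18,0x0e] = 11 c2 1e a2 ac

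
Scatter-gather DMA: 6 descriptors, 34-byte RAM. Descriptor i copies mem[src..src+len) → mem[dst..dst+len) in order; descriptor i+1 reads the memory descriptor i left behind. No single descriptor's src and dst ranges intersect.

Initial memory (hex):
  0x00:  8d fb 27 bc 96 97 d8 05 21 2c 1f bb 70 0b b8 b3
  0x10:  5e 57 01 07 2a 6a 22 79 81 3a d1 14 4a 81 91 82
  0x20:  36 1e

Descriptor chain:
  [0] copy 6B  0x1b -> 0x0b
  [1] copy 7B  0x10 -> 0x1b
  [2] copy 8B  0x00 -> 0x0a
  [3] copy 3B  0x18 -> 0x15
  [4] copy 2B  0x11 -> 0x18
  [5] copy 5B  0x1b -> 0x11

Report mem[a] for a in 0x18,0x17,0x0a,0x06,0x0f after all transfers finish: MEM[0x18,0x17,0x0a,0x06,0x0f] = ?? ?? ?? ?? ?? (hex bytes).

MEM[0x18,0x17,0x0a,0x06,0x0f] = 05 d1 8d d8 97

  after D0: wrote 6B at 0x0b = 144a81918236
  after D1: wrote 7B at 0x1b = 365701072a6a22
  after D2: wrote 8B at 0x0a = 8dfb27bc9697d805
  after D3: wrote 3B at 0x15 = 813ad1
  after D4: wrote 2B at 0x18 = 0501
  after D5: wrote 5B at 0x11 = 365701072a
query mem[0x18]=0x05, mem[0x17]=0xd1, mem[0x0a]=0x8d, mem[0x06]=0xd8, mem[0x0f]=0x97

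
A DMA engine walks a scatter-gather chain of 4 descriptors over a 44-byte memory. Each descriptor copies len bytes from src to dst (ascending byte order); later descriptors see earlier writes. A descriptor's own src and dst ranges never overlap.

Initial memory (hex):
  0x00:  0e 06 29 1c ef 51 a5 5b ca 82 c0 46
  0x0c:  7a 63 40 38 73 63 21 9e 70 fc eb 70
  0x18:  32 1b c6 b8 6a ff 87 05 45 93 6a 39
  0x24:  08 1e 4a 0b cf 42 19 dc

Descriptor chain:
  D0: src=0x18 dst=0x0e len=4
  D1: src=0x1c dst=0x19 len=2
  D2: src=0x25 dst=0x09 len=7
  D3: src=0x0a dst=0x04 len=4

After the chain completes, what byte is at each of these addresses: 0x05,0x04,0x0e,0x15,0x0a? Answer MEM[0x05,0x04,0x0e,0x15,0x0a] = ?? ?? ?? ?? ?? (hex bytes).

[0] 0x18->0x0e len=4 : 32 1b c6 b8
[1] 0x1c->0x19 len=2 : 6a ff
[2] 0x25->0x09 len=7 : 1e 4a 0b cf 42 19 dc
[3] 0x0a->0x04 len=4 : 4a 0b cf 42
query mem[0x05]=0x0b, mem[0x04]=0x4a, mem[0x0e]=0x19, mem[0x15]=0xfc, mem[0x0a]=0x4a

MEM[0x05,0x04,0x0e,0x15,0x0a] = 0b 4a 19 fc 4a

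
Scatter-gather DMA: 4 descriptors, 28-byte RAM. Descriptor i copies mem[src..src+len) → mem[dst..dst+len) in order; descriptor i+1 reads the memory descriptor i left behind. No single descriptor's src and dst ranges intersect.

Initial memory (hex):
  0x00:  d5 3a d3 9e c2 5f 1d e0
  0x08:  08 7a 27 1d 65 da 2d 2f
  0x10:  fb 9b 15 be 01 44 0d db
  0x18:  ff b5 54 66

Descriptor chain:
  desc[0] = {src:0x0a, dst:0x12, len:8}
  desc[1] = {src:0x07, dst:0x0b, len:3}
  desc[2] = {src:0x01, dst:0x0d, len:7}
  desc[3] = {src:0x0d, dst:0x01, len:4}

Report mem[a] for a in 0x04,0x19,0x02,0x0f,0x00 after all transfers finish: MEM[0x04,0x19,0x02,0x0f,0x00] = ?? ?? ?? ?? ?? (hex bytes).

#0 dst[0x12+8] := {0x27,0x1d,0x65,0xda,0x2d,0x2f,0xfb,0x9b}
#1 dst[0x0b+3] := {0xe0,0x08,0x7a}
#2 dst[0x0d+7] := {0x3a,0xd3,0x9e,0xc2,0x5f,0x1d,0xe0}
#3 dst[0x01+4] := {0x3a,0xd3,0x9e,0xc2}
query mem[0x04]=0xc2, mem[0x19]=0x9b, mem[0x02]=0xd3, mem[0x0f]=0x9e, mem[0x00]=0xd5

MEM[0x04,0x19,0x02,0x0f,0x00] = c2 9b d3 9e d5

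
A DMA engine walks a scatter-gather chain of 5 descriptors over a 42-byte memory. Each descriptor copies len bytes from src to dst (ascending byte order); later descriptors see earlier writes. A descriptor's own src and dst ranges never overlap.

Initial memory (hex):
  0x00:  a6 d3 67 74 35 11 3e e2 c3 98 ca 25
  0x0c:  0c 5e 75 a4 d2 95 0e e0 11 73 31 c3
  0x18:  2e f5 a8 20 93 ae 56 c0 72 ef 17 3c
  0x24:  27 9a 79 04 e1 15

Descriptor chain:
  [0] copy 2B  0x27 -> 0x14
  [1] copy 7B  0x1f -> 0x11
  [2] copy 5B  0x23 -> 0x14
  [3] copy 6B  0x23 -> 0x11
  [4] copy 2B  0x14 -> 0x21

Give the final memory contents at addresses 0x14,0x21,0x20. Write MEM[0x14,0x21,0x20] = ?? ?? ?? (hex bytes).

MEM[0x14,0x21,0x20] = 79 79 72

  after D0: wrote 2B at 0x14 = 04e1
  after D1: wrote 7B at 0x11 = c072ef173c279a
  after D2: wrote 5B at 0x14 = 3c279a7904
  after D3: wrote 6B at 0x11 = 3c279a7904e1
  after D4: wrote 2B at 0x21 = 7904
query mem[0x14]=0x79, mem[0x21]=0x79, mem[0x20]=0x72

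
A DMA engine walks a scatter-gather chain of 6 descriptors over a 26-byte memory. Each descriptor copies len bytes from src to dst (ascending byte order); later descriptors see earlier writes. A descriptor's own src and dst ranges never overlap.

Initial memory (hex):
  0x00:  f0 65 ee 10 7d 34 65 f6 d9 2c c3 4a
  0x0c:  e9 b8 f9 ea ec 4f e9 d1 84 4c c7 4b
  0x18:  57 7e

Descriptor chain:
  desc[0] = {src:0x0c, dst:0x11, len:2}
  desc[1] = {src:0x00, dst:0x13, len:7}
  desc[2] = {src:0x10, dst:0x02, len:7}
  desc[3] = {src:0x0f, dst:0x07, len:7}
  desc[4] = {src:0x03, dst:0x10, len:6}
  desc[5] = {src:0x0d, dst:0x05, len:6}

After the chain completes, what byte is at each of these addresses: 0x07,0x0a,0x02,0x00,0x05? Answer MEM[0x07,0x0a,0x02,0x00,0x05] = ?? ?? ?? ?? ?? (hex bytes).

#0 dst[0x11+2] := {0xe9,0xb8}
#1 dst[0x13+7] := {0xf0,0x65,0xee,0x10,0x7d,0x34,0x65}
#2 dst[0x02+7] := {0xec,0xe9,0xb8,0xf0,0x65,0xee,0x10}
#3 dst[0x07+7] := {0xea,0xec,0xe9,0xb8,0xf0,0x65,0xee}
#4 dst[0x10+6] := {0xe9,0xb8,0xf0,0x65,0xea,0xec}
#5 dst[0x05+6] := {0xee,0xf9,0xea,0xe9,0xb8,0xf0}
query mem[0x07]=0xea, mem[0x0a]=0xf0, mem[0x02]=0xec, mem[0x00]=0xf0, mem[0x05]=0xee

MEM[0x07,0x0a,0x02,0x00,0x05] = ea f0 ec f0 ee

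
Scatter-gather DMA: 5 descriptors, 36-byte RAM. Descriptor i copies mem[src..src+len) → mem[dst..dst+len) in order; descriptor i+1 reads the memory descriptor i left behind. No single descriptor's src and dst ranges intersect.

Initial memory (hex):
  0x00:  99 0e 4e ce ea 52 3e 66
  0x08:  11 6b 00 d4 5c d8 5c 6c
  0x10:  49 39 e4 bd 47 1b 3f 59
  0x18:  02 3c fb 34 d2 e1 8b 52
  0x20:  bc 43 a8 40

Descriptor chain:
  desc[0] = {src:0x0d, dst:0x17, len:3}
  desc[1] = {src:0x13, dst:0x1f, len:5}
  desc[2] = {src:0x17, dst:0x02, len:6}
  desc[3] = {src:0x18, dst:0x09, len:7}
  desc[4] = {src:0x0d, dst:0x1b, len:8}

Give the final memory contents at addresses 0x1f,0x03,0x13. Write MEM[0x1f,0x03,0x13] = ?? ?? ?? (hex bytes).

MEM[0x1f,0x03,0x13] = 39 5c bd

[0] 0x0d->0x17 len=3 : d8 5c 6c
[1] 0x13->0x1f len=5 : bd 47 1b 3f d8
[2] 0x17->0x02 len=6 : d8 5c 6c fb 34 d2
[3] 0x18->0x09 len=7 : 5c 6c fb 34 d2 e1 8b
[4] 0x0d->0x1b len=8 : d2 e1 8b 49 39 e4 bd 47
query mem[0x1f]=0x39, mem[0x03]=0x5c, mem[0x13]=0xbd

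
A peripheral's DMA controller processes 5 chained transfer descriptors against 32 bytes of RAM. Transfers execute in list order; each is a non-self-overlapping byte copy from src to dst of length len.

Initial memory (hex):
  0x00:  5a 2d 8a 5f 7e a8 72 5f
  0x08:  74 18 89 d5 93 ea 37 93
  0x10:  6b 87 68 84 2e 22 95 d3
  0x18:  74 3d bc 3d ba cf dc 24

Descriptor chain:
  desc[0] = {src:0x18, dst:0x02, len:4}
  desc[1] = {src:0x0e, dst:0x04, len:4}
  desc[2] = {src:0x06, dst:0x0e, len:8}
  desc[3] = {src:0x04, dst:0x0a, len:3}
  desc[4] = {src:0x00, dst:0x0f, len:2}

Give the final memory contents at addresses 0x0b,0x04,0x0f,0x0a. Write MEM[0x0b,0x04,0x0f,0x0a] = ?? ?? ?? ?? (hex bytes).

[0] 0x18->0x02 len=4 : 74 3d bc 3d
[1] 0x0e->0x04 len=4 : 37 93 6b 87
[2] 0x06->0x0e len=8 : 6b 87 74 18 89 d5 93 ea
[3] 0x04->0x0a len=3 : 37 93 6b
[4] 0x00->0x0f len=2 : 5a 2d
query mem[0x0b]=0x93, mem[0x04]=0x37, mem[0x0f]=0x5a, mem[0x0a]=0x37

MEM[0x0b,0x04,0x0f,0x0a] = 93 37 5a 37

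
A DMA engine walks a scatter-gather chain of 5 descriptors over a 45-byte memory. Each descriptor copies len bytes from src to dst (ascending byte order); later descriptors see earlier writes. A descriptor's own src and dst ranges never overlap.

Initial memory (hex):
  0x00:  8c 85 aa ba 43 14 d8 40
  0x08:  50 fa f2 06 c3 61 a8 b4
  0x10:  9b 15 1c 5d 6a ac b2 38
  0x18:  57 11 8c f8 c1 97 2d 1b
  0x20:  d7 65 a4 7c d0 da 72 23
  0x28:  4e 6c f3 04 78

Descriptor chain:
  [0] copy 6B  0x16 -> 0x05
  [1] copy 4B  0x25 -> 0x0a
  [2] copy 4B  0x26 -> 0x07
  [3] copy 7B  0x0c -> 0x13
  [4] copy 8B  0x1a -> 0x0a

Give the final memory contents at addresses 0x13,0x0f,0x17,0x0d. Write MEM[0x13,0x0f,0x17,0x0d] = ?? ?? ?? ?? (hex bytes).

MEM[0x13,0x0f,0x17,0x0d] = 23 1b 9b 97

D0: mem[0x05..0x0a] <- [b2 38 57 11 8c f8]
D1: mem[0x0a..0x0d] <- [da 72 23 4e]
D2: mem[0x07..0x0a] <- [72 23 4e 6c]
D3: mem[0x13..0x19] <- [23 4e a8 b4 9b 15 1c]
D4: mem[0x0a..0x11] <- [8c f8 c1 97 2d 1b d7 65]
query mem[0x13]=0x23, mem[0x0f]=0x1b, mem[0x17]=0x9b, mem[0x0d]=0x97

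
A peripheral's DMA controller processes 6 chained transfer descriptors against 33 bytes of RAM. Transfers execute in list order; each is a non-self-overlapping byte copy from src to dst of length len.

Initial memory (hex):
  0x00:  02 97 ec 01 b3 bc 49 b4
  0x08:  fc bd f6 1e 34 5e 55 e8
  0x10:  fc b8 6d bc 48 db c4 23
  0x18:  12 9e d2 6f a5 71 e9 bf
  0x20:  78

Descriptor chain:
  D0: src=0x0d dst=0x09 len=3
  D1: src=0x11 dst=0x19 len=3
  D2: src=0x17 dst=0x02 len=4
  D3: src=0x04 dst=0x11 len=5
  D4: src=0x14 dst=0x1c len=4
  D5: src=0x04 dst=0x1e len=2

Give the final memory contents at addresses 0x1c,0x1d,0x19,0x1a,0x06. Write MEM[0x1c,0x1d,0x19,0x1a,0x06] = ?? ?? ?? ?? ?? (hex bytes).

MEM[0x1c,0x1d,0x19,0x1a,0x06] = b4 fc b8 6d 49

#0 dst[0x09+3] := {0x5e,0x55,0xe8}
#1 dst[0x19+3] := {0xb8,0x6d,0xbc}
#2 dst[0x02+4] := {0x23,0x12,0xb8,0x6d}
#3 dst[0x11+5] := {0xb8,0x6d,0x49,0xb4,0xfc}
#4 dst[0x1c+4] := {0xb4,0xfc,0xc4,0x23}
#5 dst[0x1e+2] := {0xb8,0x6d}
query mem[0x1c]=0xb4, mem[0x1d]=0xfc, mem[0x19]=0xb8, mem[0x1a]=0x6d, mem[0x06]=0x49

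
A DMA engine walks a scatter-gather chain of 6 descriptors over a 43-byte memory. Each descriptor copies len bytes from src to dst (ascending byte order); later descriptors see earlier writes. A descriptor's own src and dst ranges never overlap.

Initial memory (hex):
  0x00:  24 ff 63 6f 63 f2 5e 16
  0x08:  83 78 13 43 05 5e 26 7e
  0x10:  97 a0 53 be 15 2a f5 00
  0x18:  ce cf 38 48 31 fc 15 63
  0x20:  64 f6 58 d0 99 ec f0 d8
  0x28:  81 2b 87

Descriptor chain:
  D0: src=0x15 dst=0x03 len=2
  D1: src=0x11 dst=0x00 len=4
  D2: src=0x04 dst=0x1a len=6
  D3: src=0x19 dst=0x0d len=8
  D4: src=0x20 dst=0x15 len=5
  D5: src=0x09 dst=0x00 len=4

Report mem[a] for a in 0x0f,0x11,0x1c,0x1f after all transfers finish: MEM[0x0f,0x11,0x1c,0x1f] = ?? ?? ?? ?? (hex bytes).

[0] 0x15->0x03 len=2 : 2a f5
[1] 0x11->0x00 len=4 : a0 53 be 15
[2] 0x04->0x1a len=6 : f5 f2 5e 16 83 78
[3] 0x19->0x0d len=8 : cf f5 f2 5e 16 83 78 64
[4] 0x20->0x15 len=5 : 64 f6 58 d0 99
[5] 0x09->0x00 len=4 : 78 13 43 05
query mem[0x0f]=0xf2, mem[0x11]=0x16, mem[0x1c]=0x5e, mem[0x1f]=0x78

MEM[0x0f,0x11,0x1c,0x1f] = f2 16 5e 78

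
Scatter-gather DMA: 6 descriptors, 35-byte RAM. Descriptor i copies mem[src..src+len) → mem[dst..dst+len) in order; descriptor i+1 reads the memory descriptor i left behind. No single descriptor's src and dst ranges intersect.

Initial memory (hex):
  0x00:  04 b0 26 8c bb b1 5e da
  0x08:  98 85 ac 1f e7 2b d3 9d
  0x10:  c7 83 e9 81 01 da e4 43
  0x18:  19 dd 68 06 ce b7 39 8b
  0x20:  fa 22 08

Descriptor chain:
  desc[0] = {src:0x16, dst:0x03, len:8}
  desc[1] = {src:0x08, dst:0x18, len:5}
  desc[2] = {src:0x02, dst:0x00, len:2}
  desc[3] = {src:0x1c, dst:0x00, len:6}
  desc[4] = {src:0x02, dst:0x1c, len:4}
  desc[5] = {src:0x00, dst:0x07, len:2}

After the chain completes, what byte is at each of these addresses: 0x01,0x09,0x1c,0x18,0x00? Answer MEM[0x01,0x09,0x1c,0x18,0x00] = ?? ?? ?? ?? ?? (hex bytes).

[0] 0x16->0x03 len=8 : e4 43 19 dd 68 06 ce b7
[1] 0x08->0x18 len=5 : 06 ce b7 1f e7
[2] 0x02->0x00 len=2 : 26 e4
[3] 0x1c->0x00 len=6 : e7 b7 39 8b fa 22
[4] 0x02->0x1c len=4 : 39 8b fa 22
[5] 0x00->0x07 len=2 : e7 b7
query mem[0x01]=0xb7, mem[0x09]=0xce, mem[0x1c]=0x39, mem[0x18]=0x06, mem[0x00]=0xe7

MEM[0x01,0x09,0x1c,0x18,0x00] = b7 ce 39 06 e7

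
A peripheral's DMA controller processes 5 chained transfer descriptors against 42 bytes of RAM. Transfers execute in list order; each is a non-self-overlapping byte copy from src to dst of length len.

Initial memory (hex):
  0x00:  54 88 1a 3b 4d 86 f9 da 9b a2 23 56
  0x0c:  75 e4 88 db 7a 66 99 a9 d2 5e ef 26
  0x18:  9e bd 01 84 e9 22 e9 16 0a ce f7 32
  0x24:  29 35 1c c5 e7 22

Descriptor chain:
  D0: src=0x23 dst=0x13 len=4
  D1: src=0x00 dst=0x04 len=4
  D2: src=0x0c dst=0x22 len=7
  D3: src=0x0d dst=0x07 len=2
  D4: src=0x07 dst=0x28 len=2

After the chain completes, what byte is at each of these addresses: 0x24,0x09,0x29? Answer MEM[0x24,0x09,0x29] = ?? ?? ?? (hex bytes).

MEM[0x24,0x09,0x29] = 88 a2 88

#0 dst[0x13+4] := {0x32,0x29,0x35,0x1c}
#1 dst[0x04+4] := {0x54,0x88,0x1a,0x3b}
#2 dst[0x22+7] := {0x75,0xe4,0x88,0xdb,0x7a,0x66,0x99}
#3 dst[0x07+2] := {0xe4,0x88}
#4 dst[0x28+2] := {0xe4,0x88}
query mem[0x24]=0x88, mem[0x09]=0xa2, mem[0x29]=0x88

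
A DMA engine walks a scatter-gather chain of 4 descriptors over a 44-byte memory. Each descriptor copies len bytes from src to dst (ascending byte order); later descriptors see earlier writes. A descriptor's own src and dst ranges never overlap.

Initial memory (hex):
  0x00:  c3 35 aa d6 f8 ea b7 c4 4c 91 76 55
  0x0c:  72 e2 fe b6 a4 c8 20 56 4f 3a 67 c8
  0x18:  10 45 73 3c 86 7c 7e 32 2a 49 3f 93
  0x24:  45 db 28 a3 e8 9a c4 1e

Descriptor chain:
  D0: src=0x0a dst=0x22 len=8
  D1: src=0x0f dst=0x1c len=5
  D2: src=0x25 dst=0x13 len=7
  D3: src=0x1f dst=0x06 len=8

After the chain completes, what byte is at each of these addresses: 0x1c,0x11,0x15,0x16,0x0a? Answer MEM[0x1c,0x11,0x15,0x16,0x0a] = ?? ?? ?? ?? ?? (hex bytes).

  after D0: wrote 8B at 0x22 = 765572e2feb6a4c8
  after D1: wrote 5B at 0x1c = b6a4c82056
  after D2: wrote 7B at 0x13 = e2feb6a4c8c41e
  after D3: wrote 8B at 0x06 = 205649765572e2fe
query mem[0x1c]=0xb6, mem[0x11]=0xc8, mem[0x15]=0xb6, mem[0x16]=0xa4, mem[0x0a]=0x55

MEM[0x1c,0x11,0x15,0x16,0x0a] = b6 c8 b6 a4 55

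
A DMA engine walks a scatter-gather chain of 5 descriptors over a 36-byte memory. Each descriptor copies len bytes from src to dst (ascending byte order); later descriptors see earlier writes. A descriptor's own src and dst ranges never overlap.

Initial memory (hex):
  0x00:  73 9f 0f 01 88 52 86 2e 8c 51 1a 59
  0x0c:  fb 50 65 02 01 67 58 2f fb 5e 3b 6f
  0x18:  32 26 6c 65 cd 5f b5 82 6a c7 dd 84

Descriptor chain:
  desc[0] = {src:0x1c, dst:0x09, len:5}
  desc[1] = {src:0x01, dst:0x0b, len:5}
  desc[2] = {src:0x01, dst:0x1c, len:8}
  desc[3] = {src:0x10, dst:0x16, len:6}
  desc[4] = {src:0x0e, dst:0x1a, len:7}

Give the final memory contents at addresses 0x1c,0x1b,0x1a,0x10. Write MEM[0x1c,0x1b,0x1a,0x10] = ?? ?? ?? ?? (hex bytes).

#0 dst[0x09+5] := {0xcd,0x5f,0xb5,0x82,0x6a}
#1 dst[0x0b+5] := {0x9f,0x0f,0x01,0x88,0x52}
#2 dst[0x1c+8] := {0x9f,0x0f,0x01,0x88,0x52,0x86,0x2e,0x8c}
#3 dst[0x16+6] := {0x01,0x67,0x58,0x2f,0xfb,0x5e}
#4 dst[0x1a+7] := {0x88,0x52,0x01,0x67,0x58,0x2f,0xfb}
query mem[0x1c]=0x01, mem[0x1b]=0x52, mem[0x1a]=0x88, mem[0x10]=0x01

MEM[0x1c,0x1b,0x1a,0x10] = 01 52 88 01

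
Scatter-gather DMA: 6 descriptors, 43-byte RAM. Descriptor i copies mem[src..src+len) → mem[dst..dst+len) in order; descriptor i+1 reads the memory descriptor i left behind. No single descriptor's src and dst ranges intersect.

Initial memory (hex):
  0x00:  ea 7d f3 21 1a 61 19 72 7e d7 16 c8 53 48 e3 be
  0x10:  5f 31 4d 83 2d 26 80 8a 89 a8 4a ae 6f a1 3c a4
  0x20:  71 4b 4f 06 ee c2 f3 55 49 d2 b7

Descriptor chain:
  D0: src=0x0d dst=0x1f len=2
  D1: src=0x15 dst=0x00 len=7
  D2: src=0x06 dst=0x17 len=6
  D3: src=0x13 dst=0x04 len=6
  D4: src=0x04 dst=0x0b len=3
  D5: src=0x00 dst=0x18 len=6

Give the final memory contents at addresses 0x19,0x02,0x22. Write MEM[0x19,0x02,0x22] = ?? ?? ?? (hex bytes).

MEM[0x19,0x02,0x22] = 80 8a 4f

D0: mem[0x1f..0x20] <- [48 e3]
D1: mem[0x00..0x06] <- [26 80 8a 89 a8 4a ae]
D2: mem[0x17..0x1c] <- [ae 72 7e d7 16 c8]
D3: mem[0x04..0x09] <- [83 2d 26 80 ae 72]
D4: mem[0x0b..0x0d] <- [83 2d 26]
D5: mem[0x18..0x1d] <- [26 80 8a 89 83 2d]
query mem[0x19]=0x80, mem[0x02]=0x8a, mem[0x22]=0x4f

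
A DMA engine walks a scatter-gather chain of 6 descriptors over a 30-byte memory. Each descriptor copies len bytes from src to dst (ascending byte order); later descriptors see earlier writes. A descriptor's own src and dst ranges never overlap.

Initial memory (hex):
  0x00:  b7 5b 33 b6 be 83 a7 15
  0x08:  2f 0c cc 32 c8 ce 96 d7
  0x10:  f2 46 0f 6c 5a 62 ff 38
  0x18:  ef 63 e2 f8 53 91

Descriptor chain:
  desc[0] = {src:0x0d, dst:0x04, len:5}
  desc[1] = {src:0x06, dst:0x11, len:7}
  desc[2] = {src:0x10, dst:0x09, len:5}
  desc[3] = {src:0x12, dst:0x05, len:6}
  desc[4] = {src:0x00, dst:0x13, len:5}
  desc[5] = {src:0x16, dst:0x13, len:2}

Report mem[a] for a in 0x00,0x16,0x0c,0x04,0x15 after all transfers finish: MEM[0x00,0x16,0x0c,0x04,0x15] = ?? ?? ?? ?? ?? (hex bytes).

MEM[0x00,0x16,0x0c,0x04,0x15] = b7 b6 46 ce 33

[0] 0x0d->0x04 len=5 : ce 96 d7 f2 46
[1] 0x06->0x11 len=7 : d7 f2 46 0c cc 32 c8
[2] 0x10->0x09 len=5 : f2 d7 f2 46 0c
[3] 0x12->0x05 len=6 : f2 46 0c cc 32 c8
[4] 0x00->0x13 len=5 : b7 5b 33 b6 ce
[5] 0x16->0x13 len=2 : b6 ce
query mem[0x00]=0xb7, mem[0x16]=0xb6, mem[0x0c]=0x46, mem[0x04]=0xce, mem[0x15]=0x33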